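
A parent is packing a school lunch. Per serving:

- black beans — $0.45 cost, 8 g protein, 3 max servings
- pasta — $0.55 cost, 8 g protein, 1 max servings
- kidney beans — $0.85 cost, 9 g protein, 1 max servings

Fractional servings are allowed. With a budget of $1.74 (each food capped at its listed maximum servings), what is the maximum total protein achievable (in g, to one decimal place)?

29.7 g

Protein per dollar: black beans 17.78, pasta 14.55, kidney beans 10.59.
Take 3 servings of black beans: spends $1.35, +24.0 g protein (running total 24.0 g).
Take 0.7091 servings of pasta: spends $0.39, +5.7 g protein (running total 29.7 g).
Greedy by best ratio exhausts the cost allowance optimally: 29.7 g.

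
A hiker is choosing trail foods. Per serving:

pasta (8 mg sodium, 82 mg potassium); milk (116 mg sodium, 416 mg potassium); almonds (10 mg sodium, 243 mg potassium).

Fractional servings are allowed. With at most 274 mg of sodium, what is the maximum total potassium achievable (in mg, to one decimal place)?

6658.2 mg

Potassium per mg sodium: almonds 24.3, pasta 10.25, milk 3.586.
With no serving limits, spend the whole sodium allowance on almonds: 274 mg / 10 mg × 243 mg = 6658.2 mg.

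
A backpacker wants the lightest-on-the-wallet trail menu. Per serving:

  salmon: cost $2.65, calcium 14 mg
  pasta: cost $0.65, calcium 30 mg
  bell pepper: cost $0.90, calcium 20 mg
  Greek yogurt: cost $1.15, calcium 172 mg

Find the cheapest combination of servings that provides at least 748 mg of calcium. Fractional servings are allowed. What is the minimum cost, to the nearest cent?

Cost per mg of calcium: Greek yogurt $0.0067, pasta $0.0217, bell pepper $0.0450, salmon $0.1893.
With no serving limits, use only Greek yogurt: 748 mg / 172 mg = 4.349 servings × $1.15 = $5.00.

$5.00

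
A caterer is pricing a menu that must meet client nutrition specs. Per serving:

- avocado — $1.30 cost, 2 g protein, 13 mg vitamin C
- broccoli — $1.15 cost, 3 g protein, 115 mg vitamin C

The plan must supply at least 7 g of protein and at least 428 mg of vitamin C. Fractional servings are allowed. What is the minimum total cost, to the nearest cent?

This is a tiny linear program; its minimum lies at a vertex of the feasible set. List the vertices and price them.
avocado only: max(7/2, 428/13) = 32.92 servings → $42.80.
broccoli only: max(7/3, 428/115) = 3.722 servings → $4.28.
avocado + broccoli with both targets exact would need a negative amount; discard.
Cheapest feasible corner: $4.28.

$4.28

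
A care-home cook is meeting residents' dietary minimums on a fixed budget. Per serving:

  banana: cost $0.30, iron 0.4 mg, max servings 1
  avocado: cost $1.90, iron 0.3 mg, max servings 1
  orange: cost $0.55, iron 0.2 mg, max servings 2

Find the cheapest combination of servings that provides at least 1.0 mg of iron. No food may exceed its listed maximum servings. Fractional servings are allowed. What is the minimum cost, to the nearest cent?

$2.67

Cost per mg of iron: banana $0.7500, orange $2.7500, avocado $6.3333.
Take 1 serving of banana: +0.4 mg iron for $0.30 (total $0.30, still need 0.6 mg).
Take 2 servings of orange: +0.4 mg iron for $1.10 (total $1.40, still need 0.2 mg).
Take 0.6667 servings of avocado: +0.2 mg iron for $1.27 (total $2.67, still need 0.0 mg).
Filling from the cheapest source first is optimal under one linear minimum: $2.67.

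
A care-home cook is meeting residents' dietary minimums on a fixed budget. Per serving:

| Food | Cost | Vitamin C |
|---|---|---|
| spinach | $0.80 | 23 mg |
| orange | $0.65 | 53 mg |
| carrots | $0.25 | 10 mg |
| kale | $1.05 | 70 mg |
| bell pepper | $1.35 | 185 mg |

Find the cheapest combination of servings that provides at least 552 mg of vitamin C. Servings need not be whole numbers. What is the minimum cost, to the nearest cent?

Cost per mg of vitamin C: bell pepper $0.0073, orange $0.0123, kale $0.0150, carrots $0.0250, spinach $0.0348.
With no serving limits, use only bell pepper: 552 mg / 185 mg = 2.984 servings × $1.35 = $4.03.

$4.03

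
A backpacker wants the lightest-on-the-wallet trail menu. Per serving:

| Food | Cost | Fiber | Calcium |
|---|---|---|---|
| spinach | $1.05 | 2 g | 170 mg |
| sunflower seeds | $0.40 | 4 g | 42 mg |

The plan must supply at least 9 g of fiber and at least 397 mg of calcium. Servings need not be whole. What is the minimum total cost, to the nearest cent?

This is a tiny linear program; its minimum lies at a vertex of the feasible set. List the vertices and price them.
spinach only: max(9/2, 397/170) = 4.5 servings → $4.72.
sunflower seeds only: max(9/4, 397/42) = 9.452 servings → $3.78.
spinach + sunflower seeds with both tight: 2.03 servings and 1.235 servings → $2.63.
Cheapest feasible corner: $2.63.

$2.63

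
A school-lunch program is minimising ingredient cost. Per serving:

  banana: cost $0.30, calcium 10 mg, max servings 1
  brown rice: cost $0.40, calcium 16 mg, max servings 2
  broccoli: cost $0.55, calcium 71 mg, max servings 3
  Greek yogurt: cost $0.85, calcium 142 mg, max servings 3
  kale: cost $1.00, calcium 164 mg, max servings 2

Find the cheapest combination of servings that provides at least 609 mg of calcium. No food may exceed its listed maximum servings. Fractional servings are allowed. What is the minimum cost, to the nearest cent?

$3.67

Cost per mg of calcium: Greek yogurt $0.0060, kale $0.0061, broccoli $0.0077, brown rice $0.0250, banana $0.0300.
Take 3 servings of Greek yogurt: +426.0 mg calcium for $2.55 (total $2.55, still need 183.0 mg).
Take 1.116 servings of kale: +183.0 mg calcium for $1.12 (total $3.67, still need 0.0 mg).
Filling from the cheapest source first is optimal under one linear minimum: $3.67.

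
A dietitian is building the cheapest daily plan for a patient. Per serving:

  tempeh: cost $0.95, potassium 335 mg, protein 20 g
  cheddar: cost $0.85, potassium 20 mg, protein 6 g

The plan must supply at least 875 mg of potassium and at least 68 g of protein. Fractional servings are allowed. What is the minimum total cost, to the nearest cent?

A basic optimal solution has at most two foods positive. Try each food alone and each pair with both targets met exactly.
tempeh only: max(875/335, 68/20) = 3.4 servings → $3.23.
cheddar only: max(875/20, 68/6) = 43.75 servings → $37.19.
tempeh + cheddar with both tight: 2.416 servings and 3.28 servings → $5.08.
Cheapest feasible corner: $3.23.

$3.23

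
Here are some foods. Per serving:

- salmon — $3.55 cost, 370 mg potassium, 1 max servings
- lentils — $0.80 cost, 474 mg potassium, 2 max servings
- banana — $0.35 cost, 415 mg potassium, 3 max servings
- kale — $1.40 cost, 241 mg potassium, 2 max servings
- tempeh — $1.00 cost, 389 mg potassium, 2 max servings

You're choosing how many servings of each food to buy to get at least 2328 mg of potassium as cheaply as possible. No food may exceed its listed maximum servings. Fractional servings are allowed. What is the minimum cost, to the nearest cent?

Cost per mg of potassium: banana $0.0008, lentils $0.0017, tempeh $0.0026, kale $0.0058, salmon $0.0096.
Take 3 servings of banana: +1245.0 mg potassium for $1.05 (total $1.05, still need 1083.0 mg).
Take 2 servings of lentils: +948.0 mg potassium for $1.60 (total $2.65, still need 135.0 mg).
Take 0.347 servings of tempeh: +135.0 mg potassium for $0.35 (total $3.00, still need 0.0 mg).
Filling from the cheapest source first is optimal under one linear minimum: $3.00.

$3.00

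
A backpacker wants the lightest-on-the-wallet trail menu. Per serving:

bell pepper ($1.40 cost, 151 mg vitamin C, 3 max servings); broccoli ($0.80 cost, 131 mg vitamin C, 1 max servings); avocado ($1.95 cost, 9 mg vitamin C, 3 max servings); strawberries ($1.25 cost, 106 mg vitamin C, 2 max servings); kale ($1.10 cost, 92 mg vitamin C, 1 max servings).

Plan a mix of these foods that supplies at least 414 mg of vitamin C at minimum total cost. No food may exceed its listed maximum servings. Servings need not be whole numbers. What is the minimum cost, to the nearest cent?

$3.42

Cost per mg of vitamin C: broccoli $0.0061, bell pepper $0.0093, strawberries $0.0118, kale $0.0120, avocado $0.2167.
Take 1 serving of broccoli: +131.0 mg vitamin C for $0.80 (total $0.80, still need 283.0 mg).
Take 1.874 servings of bell pepper: +283.0 mg vitamin C for $2.62 (total $3.42, still need 0.0 mg).
Filling from the cheapest source first is optimal under one linear minimum: $3.42.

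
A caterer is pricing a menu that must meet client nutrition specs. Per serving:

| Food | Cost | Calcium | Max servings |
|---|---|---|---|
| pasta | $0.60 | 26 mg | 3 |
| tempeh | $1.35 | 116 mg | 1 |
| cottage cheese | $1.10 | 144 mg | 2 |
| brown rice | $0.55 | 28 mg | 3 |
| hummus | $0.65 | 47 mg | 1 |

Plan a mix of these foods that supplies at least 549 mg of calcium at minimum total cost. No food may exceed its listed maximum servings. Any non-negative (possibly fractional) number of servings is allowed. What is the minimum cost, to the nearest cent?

$6.17

Cost per mg of calcium: cottage cheese $0.0076, tempeh $0.0116, hummus $0.0138, brown rice $0.0196, pasta $0.0231.
Take 2 servings of cottage cheese: +288.0 mg calcium for $2.20 (total $2.20, still need 261.0 mg).
Take 1 serving of tempeh: +116.0 mg calcium for $1.35 (total $3.55, still need 145.0 mg).
Take 1 serving of hummus: +47.0 mg calcium for $0.65 (total $4.20, still need 98.0 mg).
Take 3 servings of brown rice: +84.0 mg calcium for $1.65 (total $5.85, still need 14.0 mg).
Take 0.5385 servings of pasta: +14.0 mg calcium for $0.32 (total $6.17, still need 0.0 mg).
Filling from the cheapest source first is optimal under one linear minimum: $6.17.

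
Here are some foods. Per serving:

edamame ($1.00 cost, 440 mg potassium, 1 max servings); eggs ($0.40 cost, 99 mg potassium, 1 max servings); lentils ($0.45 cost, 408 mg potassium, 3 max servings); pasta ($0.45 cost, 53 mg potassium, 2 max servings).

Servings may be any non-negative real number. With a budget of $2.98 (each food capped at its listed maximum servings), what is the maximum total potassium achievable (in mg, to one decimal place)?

1790.1 mg

Potassium per dollar: lentils 906.7, edamame 440, eggs 247.5, pasta 117.8.
Take 3 servings of lentils: spends $1.35, +1224.0 mg potassium (running total 1224.0 mg).
Take 1 serving of edamame: spends $1.00, +440.0 mg potassium (running total 1664.0 mg).
Take 1 serving of eggs: spends $0.40, +99.0 mg potassium (running total 1763.0 mg).
Take 0.5111 servings of pasta: spends $0.23, +27.1 mg potassium (running total 1790.1 mg).
Filling greedily by potassium-per-dollar is optimal for one linear limit, giving 1790.1 mg.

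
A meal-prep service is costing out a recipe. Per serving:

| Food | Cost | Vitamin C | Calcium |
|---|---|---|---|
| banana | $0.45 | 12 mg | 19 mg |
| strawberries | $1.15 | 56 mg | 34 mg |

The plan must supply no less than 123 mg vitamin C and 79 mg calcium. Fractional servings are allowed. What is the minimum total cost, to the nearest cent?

This is a tiny linear program; its minimum lies at a vertex of the feasible set. List the vertices and price them.
banana only: max(123/12, 79/19) = 10.25 servings → $4.61.
strawberries only: max(123/56, 79/34) = 2.324 servings → $2.67.
banana + strawberries with both tight: 0.3689 servings and 2.117 servings → $2.60.
Cheapest feasible corner: $2.60.

$2.60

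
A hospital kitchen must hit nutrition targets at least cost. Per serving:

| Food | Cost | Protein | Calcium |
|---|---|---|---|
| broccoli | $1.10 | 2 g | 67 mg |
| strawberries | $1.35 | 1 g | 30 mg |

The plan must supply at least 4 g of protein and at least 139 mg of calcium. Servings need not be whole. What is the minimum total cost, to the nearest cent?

$2.28

Compare the cost at each extreme point of the feasible region.
broccoli only: max(4/2, 139/67) = 2.075 servings → $2.28.
strawberries only: max(4/1, 139/30) = 4.633 servings → $6.25.
broccoli + strawberries with both targets exact would need a negative amount; discard.
Cheapest feasible corner: $2.28.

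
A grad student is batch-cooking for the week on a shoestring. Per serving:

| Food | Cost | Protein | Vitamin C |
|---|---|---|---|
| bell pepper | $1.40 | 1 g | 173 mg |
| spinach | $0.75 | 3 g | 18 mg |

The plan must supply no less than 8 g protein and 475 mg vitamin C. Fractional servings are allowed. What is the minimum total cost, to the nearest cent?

An LP optimum is at a vertex; with two nutrient constraints at most two foods are used. Check each candidate.
bell pepper only: max(8/1, 475/173) = 8 servings → $11.20.
spinach only: max(8/3, 475/18) = 26.39 servings → $19.79.
bell pepper + spinach with both tight: 2.557 servings and 1.814 servings → $4.94.
Cheapest feasible corner: $4.94.

$4.94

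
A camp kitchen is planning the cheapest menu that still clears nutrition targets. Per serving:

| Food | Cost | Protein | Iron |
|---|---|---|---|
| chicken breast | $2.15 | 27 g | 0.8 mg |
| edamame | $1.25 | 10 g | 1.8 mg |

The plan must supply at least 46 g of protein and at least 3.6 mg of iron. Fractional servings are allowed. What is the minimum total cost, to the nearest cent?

For a min-cost LP with two ≥-constraints, a basic feasible solution has at most two positive variables.
chicken breast only: max(46/27, 3.6/0.8) = 4.5 servings → $9.68.
edamame only: max(46/10, 3.6/1.8) = 4.6 servings → $5.75.
chicken breast + edamame with both tight: 1.153 servings and 1.488 servings → $4.34.
Cheapest feasible corner: $4.34.

$4.34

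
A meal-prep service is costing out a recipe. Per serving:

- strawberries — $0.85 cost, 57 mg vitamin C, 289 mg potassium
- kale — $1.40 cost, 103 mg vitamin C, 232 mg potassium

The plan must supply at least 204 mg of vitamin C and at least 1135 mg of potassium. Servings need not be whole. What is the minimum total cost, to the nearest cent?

$3.34

At the optimum either one food covers both requirements or two foods hit both targets exactly; no other combination can be cheaper.
strawberries only: max(204/57, 1135/289) = 3.927 servings → $3.34.
kale only: max(204/103, 1135/232) = 4.892 servings → $6.85.
strawberries + kale: intersection lies outside the first quadrant.
So the least-cost plan costs $3.34.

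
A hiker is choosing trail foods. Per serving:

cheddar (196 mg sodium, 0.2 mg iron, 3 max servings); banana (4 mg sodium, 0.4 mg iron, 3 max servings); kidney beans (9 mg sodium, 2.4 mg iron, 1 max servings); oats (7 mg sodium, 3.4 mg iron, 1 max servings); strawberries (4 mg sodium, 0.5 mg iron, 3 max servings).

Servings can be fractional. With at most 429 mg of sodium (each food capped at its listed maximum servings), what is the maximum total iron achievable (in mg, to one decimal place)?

Iron per mg sodium: oats 0.4857, kidney beans 0.2667, strawberries 0.125, banana 0.1, cheddar 0.00102.
Take 1 serving of oats: uses 7 mg sodium, +3.4 mg iron (running total 3.4 mg).
Take 1 serving of kidney beans: uses 9 mg sodium, +2.4 mg iron (running total 5.8 mg).
Take 3 servings of strawberries: uses 12 mg sodium, +1.5 mg iron (running total 7.3 mg).
Take 3 servings of banana: uses 12 mg sodium, +1.2 mg iron (running total 8.5 mg).
Take 1.985 servings of cheddar: uses 389 mg sodium, +0.4 mg iron (running total 8.9 mg).
Filling greedily by iron-per-mg sodium is optimal for one linear limit, giving 8.9 mg.

8.9 mg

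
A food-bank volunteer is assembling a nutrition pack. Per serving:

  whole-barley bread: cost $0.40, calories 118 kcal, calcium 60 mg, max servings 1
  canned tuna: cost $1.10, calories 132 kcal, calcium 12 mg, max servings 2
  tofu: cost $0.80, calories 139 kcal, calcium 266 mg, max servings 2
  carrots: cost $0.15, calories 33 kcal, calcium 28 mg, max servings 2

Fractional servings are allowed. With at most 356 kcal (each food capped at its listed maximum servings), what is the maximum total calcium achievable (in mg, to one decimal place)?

594.1 mg

Calcium per kcal: tofu 1.914, carrots 0.8485, whole-barley bread 0.5085, canned tuna 0.09091.
Take 2 servings of tofu: uses 278 kcal, +532.0 mg calcium (running total 532.0 mg).
Take 2 servings of carrots: uses 66 kcal, +56.0 mg calcium (running total 588.0 mg).
Take 0.1017 servings of whole-barley bread: uses 12 kcal, +6.1 mg calcium (running total 594.1 mg).
Greedy by best ratio exhausts the calories allowance optimally: 594.1 mg.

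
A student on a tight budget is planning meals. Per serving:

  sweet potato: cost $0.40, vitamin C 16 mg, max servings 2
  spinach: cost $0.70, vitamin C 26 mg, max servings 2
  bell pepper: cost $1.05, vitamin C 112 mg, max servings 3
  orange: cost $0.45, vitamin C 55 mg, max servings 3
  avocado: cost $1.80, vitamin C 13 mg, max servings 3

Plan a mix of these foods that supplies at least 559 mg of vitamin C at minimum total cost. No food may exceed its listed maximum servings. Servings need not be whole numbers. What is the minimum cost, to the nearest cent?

Cost per mg of vitamin C: orange $0.0082, bell pepper $0.0094, sweet potato $0.0250, spinach $0.0269, avocado $0.1385.
Take 3 servings of orange: +165.0 mg vitamin C for $1.35 (total $1.35, still need 394.0 mg).
Take 3 servings of bell pepper: +336.0 mg vitamin C for $3.15 (total $4.50, still need 58.0 mg).
Take 2 servings of sweet potato: +32.0 mg vitamin C for $0.80 (total $5.30, still need 26.0 mg).
Take 1 serving of spinach: +26.0 mg vitamin C for $0.70 (total $6.00, still need 0.0 mg).
Filling from the cheapest source first is optimal under one linear minimum: $6.00.

$6.00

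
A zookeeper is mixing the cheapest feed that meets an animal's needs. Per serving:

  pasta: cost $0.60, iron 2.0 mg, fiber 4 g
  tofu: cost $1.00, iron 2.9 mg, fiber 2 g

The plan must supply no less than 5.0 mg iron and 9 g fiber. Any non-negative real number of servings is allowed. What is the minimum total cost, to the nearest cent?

$1.50

Compare the cost at each extreme point of the feasible region.
pasta only: max(5.0/2.0, 9/4) = 2.5 servings → $1.50.
tofu only: max(5.0/2.9, 9/2) = 4.5 servings → $4.50.
pasta + tofu with both tight: 2.118 servings and 0.2632 servings → $1.53.
Cheapest feasible corner: $1.50.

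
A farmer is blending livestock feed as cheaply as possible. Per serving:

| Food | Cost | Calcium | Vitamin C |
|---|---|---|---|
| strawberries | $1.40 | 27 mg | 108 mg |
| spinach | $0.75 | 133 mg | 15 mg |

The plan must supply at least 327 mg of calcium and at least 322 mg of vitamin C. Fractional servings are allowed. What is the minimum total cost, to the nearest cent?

With two linear requirements the optimum uses one or two foods; enumerate the corners.
strawberries only: max(327/27, 322/108) = 12.11 servings → $16.96.
spinach only: max(327/133, 322/15) = 21.47 servings → $16.10.
strawberries + spinach with both tight: 2.717 servings and 1.907 servings → $5.23.
The minimum over all feasible corners is $5.23.

$5.23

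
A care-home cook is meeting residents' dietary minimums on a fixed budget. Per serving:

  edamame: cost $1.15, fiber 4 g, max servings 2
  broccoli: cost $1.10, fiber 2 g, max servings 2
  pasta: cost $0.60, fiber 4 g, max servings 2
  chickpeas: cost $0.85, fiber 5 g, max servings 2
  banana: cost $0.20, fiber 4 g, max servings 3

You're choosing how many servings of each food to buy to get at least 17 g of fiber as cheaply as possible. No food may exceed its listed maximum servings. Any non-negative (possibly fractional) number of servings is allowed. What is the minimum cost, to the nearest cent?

Cost per g of fiber: banana $0.0500, pasta $0.1500, chickpeas $0.1700, edamame $0.2875, broccoli $0.5500.
Take 3 servings of banana: +12.0 g fiber for $0.60 (total $0.60, still need 5.0 g).
Take 1.25 servings of pasta: +5.0 g fiber for $0.75 (total $1.35, still need 0.0 g).
Greedy by cheapest-per-g is optimal for a single linear constraint, so the minimum cost is $1.35.

$1.35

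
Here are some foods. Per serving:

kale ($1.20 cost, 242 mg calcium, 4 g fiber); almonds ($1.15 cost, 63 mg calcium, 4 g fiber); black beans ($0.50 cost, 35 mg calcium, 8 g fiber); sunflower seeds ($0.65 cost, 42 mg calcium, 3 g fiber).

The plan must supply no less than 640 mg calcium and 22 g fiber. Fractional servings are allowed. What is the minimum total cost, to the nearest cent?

At the optimum either one food covers both requirements or two foods hit both targets exactly; no other combination can be cheaper.
kale only: max(640/242, 22/4) = 5.5 servings → $6.60.
almonds only: max(640/63, 22/4) = 10.16 servings → $11.68.
black beans only: max(640/35, 22/8) = 18.29 servings → $9.14.
sunflower seeds only: max(640/42, 22/3) = 15.24 servings → $9.90.
kale + almonds with both tight: 1.64 servings and 3.86 servings → $6.41.
kale + black beans with both tight: 2.422 servings and 1.539 servings → $3.68.
kale + sunflower seeds with both tight: 1.785 servings and 4.953 servings → $5.36.
almonds + black beans: the both-tight solution has a negative serving — not a feasible corner.
almonds + sunflower seeds: intersection lies outside the first quadrant.
black beans + sunflower seeds: intersection lies outside the first quadrant.
Cheapest feasible corner: $3.68.

$3.68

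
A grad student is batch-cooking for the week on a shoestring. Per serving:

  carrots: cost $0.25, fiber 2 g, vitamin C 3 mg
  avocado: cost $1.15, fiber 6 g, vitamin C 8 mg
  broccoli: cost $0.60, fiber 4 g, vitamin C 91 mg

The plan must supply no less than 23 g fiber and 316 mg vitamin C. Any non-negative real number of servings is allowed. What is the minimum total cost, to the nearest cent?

$3.21

Minimising a linear cost over {fiber ≥ 23, vitamin C ≥ 316, servings ≥ 0} — the optimum is at a vertex, using one or two foods.
carrots only: max(23/2, 316/3) = 105.3 servings → $26.33.
avocado only: max(23/6, 316/8) = 39.5 servings → $45.42.
broccoli only: max(23/4, 316/91) = 5.75 servings → $3.45.
carrots + avocado with both targets exact would need a negative amount; discard.
carrots + broccoli with both tight: 4.876 servings and 3.312 servings → $3.21.
avocado + broccoli with both tight: 1.613 servings and 3.331 servings → $3.85.
The minimum over all feasible corners is $3.21.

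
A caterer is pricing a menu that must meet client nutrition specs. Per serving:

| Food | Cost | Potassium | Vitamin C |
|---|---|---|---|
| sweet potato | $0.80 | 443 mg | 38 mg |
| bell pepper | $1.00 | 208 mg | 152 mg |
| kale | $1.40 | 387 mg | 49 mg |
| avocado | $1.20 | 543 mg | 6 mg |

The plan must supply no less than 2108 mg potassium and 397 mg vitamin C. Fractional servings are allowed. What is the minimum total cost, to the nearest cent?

$4.81

A basic optimal solution has at most two foods positive. Try each food alone and each pair with both targets met exactly.
sweet potato only: max(2108/443, 397/38) = 10.45 servings → $8.36.
bell pepper only: max(2108/208, 397/152) = 10.13 servings → $10.13.
kale only: max(2108/387, 397/49) = 8.102 servings → $11.34.
avocado only: max(2108/543, 397/6) = 66.17 servings → $79.40.
sweet potato + bell pepper with both tight: 4.002 servings and 1.611 servings → $4.81.
sweet potato + kale: the both-tight solution has a negative serving — not a feasible corner.
sweet potato + avocado: the both-tight solution has a negative serving — not a feasible corner.
bell pepper + kale with both tight: 1.035 servings and 4.891 servings → $7.88.
bell pepper + avocado with both tight: 2.496 servings and 2.926 servings → $6.01.
kale + avocado: the both-tight solution has a negative serving — not a feasible corner.
Cheapest feasible corner: $4.81.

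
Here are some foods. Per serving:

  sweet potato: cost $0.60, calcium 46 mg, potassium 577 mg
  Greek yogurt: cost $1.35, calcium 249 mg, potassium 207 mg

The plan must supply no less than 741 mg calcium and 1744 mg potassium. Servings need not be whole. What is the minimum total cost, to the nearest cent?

Compare the cost at each extreme point of the feasible region.
sweet potato only: max(741/46, 1744/577) = 16.11 servings → $9.67.
Greek yogurt only: max(741/249, 1744/207) = 8.425 servings → $11.37.
sweet potato + Greek yogurt with both tight: 2.094 servings and 2.589 servings → $4.75.
Cheapest feasible corner: $4.75.

$4.75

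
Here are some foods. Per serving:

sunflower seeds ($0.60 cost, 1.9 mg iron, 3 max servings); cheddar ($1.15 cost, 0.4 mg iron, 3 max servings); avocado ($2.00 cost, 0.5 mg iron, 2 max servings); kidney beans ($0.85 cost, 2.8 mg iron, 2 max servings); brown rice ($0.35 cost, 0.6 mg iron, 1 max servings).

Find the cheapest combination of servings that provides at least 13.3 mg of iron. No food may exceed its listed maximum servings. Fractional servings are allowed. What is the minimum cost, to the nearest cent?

$8.10

Cost per mg of iron: kidney beans $0.3036, sunflower seeds $0.3158, brown rice $0.5833, cheddar $2.8750, avocado $4.0000.
Take 2 servings of kidney beans: +5.6 mg iron for $1.70 (total $1.70, still need 7.7 mg).
Take 3 servings of sunflower seeds: +5.7 mg iron for $1.80 (total $3.50, still need 2.0 mg).
Take 1 serving of brown rice: +0.6 mg iron for $0.35 (total $3.85, still need 1.4 mg).
Take 3 servings of cheddar: +1.2 mg iron for $3.45 (total $7.30, still need 0.2 mg).
Take 0.4 servings of avocado: +0.2 mg iron for $0.80 (total $8.10, still need 0.0 mg).
Filling from the cheapest source first is optimal under one linear minimum: $8.10.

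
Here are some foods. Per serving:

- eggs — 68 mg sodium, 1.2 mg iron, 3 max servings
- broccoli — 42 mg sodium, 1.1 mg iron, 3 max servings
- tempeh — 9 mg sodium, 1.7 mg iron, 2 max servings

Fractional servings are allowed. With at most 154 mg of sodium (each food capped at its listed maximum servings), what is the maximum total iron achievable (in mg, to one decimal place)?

6.9 mg

Iron per mg sodium: tempeh 0.1889, broccoli 0.02619, eggs 0.01765.
Take 2 servings of tempeh: uses 18 mg sodium, +3.4 mg iron (running total 3.4 mg).
Take 3 servings of broccoli: uses 126 mg sodium, +3.3 mg iron (running total 6.7 mg).
Take 0.1471 servings of eggs: uses 10 mg sodium, +0.2 mg iron (running total 6.9 mg).
Filling greedily by iron-per-mg sodium is optimal for one linear limit, giving 6.9 mg.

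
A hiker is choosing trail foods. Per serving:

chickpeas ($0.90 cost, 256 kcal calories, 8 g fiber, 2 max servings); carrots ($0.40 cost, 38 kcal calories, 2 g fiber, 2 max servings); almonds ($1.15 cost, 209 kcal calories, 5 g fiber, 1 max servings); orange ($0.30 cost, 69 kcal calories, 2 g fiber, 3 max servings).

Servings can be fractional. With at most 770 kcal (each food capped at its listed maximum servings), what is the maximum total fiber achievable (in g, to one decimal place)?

Fiber per kcal: carrots 0.05263, chickpeas 0.03125, orange 0.02899, almonds 0.02392.
Take 2 servings of carrots: uses 76 kcal, +4.0 g fiber (running total 4.0 g).
Take 2 servings of chickpeas: uses 512 kcal, +16.0 g fiber (running total 20.0 g).
Take 2.638 servings of orange: uses 182 kcal, +5.3 g fiber (running total 25.3 g).
Greedy by best ratio exhausts the calories allowance optimally: 25.3 g.

25.3 g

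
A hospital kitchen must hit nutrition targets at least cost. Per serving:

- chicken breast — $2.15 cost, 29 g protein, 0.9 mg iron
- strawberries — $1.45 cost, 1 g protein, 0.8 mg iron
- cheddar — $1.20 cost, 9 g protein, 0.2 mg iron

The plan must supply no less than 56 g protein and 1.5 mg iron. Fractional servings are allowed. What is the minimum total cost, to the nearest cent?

$4.15

The cheapest plan sits at a corner of the feasible region — with two constraints it uses at most two foods.
chicken breast only: max(56/29, 1.5/0.9) = 1.931 servings → $4.15.
strawberries only: max(56/1, 1.5/0.8) = 56 servings → $81.20.
cheddar only: max(56/9, 1.5/0.2) = 7.5 servings → $9.00.
chicken breast + strawberries: the both-tight solution has a negative serving — not a feasible corner.
chicken breast + cheddar with both tight: 1 serving and 3 servings → $5.75.
strawberries + cheddar with both tight: 0.3286 servings and 6.186 servings → $7.90.
So the least-cost plan costs $4.15.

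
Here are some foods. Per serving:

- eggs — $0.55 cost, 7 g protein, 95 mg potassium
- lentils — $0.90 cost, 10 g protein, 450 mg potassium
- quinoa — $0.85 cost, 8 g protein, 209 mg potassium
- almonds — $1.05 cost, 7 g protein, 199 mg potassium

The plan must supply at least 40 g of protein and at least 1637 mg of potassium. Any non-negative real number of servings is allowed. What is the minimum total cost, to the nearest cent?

Compare the cost at each extreme point of the feasible region.
eggs only: max(40/7, 1637/95) = 17.23 servings → $9.48.
lentils only: max(40/10, 1637/450) = 4 servings → $3.60.
quinoa only: max(40/8, 1637/209) = 7.833 servings → $6.66.
almonds only: max(40/7, 1637/199) = 8.226 servings → $8.64.
eggs + lentils with both tight: 0.7409 servings and 3.481 servings → $3.54.
eggs + quinoa: the both-tight solution has a negative serving — not a feasible corner.
eggs + almonds: the both-tight solution has a negative serving — not a feasible corner.
lentils + quinoa with both tight: 3.136 servings and 1.079 servings → $3.74.
lentils + almonds with both tight: 3.016 servings and 1.405 servings → $4.19.
quinoa + almonds: the both-tight solution has a negative serving — not a feasible corner.
Cheapest feasible corner: $3.54.

$3.54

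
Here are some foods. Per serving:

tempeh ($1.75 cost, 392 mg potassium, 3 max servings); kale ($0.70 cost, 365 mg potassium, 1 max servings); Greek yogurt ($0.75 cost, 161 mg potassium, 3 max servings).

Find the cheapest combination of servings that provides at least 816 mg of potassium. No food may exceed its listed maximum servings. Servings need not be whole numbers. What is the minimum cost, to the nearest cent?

Cost per mg of potassium: kale $0.0019, tempeh $0.0045, Greek yogurt $0.0047.
Take 1 serving of kale: +365.0 mg potassium for $0.70 (total $0.70, still need 451.0 mg).
Take 1.151 servings of tempeh: +451.0 mg potassium for $2.01 (total $2.71, still need 0.0 mg).
Filling from the cheapest source first is optimal under one linear minimum: $2.71.

$2.71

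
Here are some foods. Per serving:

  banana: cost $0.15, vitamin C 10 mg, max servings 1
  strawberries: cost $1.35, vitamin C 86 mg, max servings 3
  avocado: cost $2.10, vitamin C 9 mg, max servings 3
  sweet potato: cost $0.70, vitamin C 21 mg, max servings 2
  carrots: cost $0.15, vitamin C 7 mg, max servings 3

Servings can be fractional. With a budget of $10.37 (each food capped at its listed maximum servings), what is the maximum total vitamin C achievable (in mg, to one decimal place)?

Vitamin C per dollar: banana 66.67, strawberries 63.7, carrots 46.67, sweet potato 30, avocado 4.286.
Take 1 serving of banana: spends $0.15, +10.0 mg vitamin C (running total 10.0 mg).
Take 3 servings of strawberries: spends $4.05, +258.0 mg vitamin C (running total 268.0 mg).
Take 3 servings of carrots: spends $0.45, +21.0 mg vitamin C (running total 289.0 mg).
Take 2 servings of sweet potato: spends $1.40, +42.0 mg vitamin C (running total 331.0 mg).
Take 2.057 servings of avocado: spends $4.32, +18.5 mg vitamin C (running total 349.5 mg).
Filling greedily by vitamin C-per-dollar is optimal for one linear limit, giving 349.5 mg.

349.5 mg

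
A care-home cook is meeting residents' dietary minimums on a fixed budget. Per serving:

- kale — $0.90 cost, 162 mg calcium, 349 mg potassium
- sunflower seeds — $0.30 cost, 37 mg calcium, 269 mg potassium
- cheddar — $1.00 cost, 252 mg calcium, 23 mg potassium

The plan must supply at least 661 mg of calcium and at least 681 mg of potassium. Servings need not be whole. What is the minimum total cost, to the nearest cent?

$2.98

For a min-cost LP with two ≥-constraints, a basic feasible solution has at most two positive variables.
kale only: max(661/162, 681/349) = 4.08 servings → $3.67.
sunflower seeds only: max(661/37, 681/269) = 17.86 servings → $5.36.
cheddar only: max(661/252, 681/23) = 29.61 servings → $29.61.
kale + sunflower seeds with both targets exact would need a negative amount; discard.
kale + cheddar with both tight: 1.857 servings and 1.429 servings → $3.10.
sunflower seeds + cheddar with both tight: 2.337 servings and 2.28 servings → $2.98.
So the least-cost plan costs $2.98.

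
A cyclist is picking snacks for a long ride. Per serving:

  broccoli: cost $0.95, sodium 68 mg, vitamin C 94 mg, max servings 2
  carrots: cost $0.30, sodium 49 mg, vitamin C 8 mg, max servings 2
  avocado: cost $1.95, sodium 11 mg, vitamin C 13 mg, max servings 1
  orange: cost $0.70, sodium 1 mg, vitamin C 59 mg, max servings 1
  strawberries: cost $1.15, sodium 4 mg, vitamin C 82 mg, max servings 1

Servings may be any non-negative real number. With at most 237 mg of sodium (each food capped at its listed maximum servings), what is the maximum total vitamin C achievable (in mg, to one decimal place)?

Vitamin C per mg sodium: orange 59, strawberries 20.5, broccoli 1.382, avocado 1.182, carrots 0.1633.
Take 1 serving of orange: uses 1 mg sodium, +59.0 mg vitamin C (running total 59.0 mg).
Take 1 serving of strawberries: uses 4 mg sodium, +82.0 mg vitamin C (running total 141.0 mg).
Take 2 servings of broccoli: uses 136 mg sodium, +188.0 mg vitamin C (running total 329.0 mg).
Take 1 serving of avocado: uses 11 mg sodium, +13.0 mg vitamin C (running total 342.0 mg).
Take 1.735 servings of carrots: uses 85 mg sodium, +13.9 mg vitamin C (running total 355.9 mg).
Greedy by best ratio exhausts the sodium allowance optimally: 355.9 mg.

355.9 mg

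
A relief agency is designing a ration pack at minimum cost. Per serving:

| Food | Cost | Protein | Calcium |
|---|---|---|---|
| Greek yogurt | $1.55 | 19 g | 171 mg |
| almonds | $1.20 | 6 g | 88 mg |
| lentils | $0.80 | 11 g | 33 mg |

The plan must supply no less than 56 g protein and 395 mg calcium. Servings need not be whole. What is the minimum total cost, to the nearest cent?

$4.41

An LP optimum is at a vertex; with two nutrient constraints at most two foods are used. Check each candidate.
Greek yogurt only: max(56/19, 395/171) = 2.947 servings → $4.57.
almonds only: max(56/6, 395/88) = 9.333 servings → $11.20.
lentils only: max(56/11, 395/33) = 11.97 servings → $9.58.
Greek yogurt + almonds with both targets exact would need a negative amount; discard.
Greek yogurt + lentils with both tight: 1.991 servings and 1.652 servings → $4.41.
almonds + lentils with both tight: 3.243 servings and 3.322 servings → $6.55.
So the least-cost plan costs $4.41.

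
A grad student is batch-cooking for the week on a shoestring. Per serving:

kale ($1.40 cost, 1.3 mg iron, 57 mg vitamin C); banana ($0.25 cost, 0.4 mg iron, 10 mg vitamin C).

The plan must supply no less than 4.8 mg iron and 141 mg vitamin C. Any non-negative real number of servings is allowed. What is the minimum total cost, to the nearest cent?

With two linear requirements the optimum uses one or two foods; enumerate the corners.
kale only: max(4.8/1.3, 141/57) = 3.692 servings → $5.17.
banana only: max(4.8/0.4, 141/10) = 14.1 servings → $3.52.
kale + banana with both tight: 0.8571 servings and 9.214 servings → $3.50.
So the least-cost plan costs $3.50.

$3.50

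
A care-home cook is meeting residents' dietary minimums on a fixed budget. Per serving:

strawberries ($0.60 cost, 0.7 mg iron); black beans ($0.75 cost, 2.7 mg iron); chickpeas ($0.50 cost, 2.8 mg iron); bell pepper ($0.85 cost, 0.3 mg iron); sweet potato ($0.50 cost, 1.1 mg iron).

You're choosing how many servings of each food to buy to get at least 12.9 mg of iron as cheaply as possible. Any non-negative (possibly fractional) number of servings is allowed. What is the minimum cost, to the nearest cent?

$2.30

Cost per mg of iron: chickpeas $0.1786, black beans $0.2778, sweet potato $0.4545, strawberries $0.8571, bell pepper $2.8333.
With no serving limits, use only chickpeas: 12.9 mg / 2.8 mg = 4.607 servings × $0.50 = $2.30.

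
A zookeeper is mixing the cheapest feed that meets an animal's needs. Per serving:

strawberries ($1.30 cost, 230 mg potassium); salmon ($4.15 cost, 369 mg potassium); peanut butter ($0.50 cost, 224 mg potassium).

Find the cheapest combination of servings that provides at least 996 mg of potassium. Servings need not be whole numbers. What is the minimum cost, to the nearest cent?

Cost per mg of potassium: peanut butter $0.0022, strawberries $0.0057, salmon $0.0112.
With no serving limits, use only peanut butter: 996 mg / 224 mg = 4.446 servings × $0.50 = $2.22.

$2.22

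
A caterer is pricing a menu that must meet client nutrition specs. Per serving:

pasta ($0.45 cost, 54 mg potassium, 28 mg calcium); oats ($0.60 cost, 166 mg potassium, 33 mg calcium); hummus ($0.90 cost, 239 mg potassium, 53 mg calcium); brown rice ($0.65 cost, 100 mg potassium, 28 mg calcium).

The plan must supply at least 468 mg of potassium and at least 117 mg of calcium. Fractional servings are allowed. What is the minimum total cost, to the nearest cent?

$1.97

pasta only: max(468/54, 117/28) = 8.667 servings → $3.90.
oats only: max(468/166, 117/33) = 3.545 servings → $2.13.
hummus only: max(468/239, 117/53) = 2.208 servings → $1.99.
brown rice only: max(468/100, 117/28) = 4.68 servings → $3.04.
pasta + oats with both tight: 1.388 servings and 2.368 servings → $2.05.
pasta + hummus with both tight: 0.8248 servings and 1.772 servings → $1.97.
pasta + brown rice with both targets exact would need a negative amount; discard.
oats + hummus: intersection lies outside the first quadrant.
oats + brown rice with both tight: 1.042 servings and 2.951 servings → $2.54.
hummus + brown rice with both tight: 1.009 servings and 2.269 servings → $2.38.
Cheapest feasible corner: $1.97.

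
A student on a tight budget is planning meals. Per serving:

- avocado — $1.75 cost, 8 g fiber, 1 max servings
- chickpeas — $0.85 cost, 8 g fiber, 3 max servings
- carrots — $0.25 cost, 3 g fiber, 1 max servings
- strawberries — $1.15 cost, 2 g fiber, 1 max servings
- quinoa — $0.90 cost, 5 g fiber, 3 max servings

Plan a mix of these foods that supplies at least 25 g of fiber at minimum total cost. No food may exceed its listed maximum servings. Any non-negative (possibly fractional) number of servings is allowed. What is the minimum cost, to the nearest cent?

$2.59

Cost per g of fiber: carrots $0.0833, chickpeas $0.1062, quinoa $0.1800, avocado $0.2188, strawberries $0.5750.
Take 1 serving of carrots: +3.0 g fiber for $0.25 (total $0.25, still need 22.0 g).
Take 2.75 servings of chickpeas: +22.0 g fiber for $2.34 (total $2.59, still need 0.0 g).
Filling from the cheapest source first is optimal under one linear minimum: $2.59.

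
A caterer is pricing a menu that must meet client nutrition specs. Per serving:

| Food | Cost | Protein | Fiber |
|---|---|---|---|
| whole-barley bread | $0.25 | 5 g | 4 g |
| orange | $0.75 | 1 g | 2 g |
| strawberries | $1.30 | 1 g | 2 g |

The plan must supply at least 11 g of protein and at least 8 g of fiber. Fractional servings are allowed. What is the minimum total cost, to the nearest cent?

$0.55

An LP optimum is at a vertex; with two nutrient constraints at most two foods are used. Check each candidate.
whole-barley bread only: max(11/5, 8/4) = 2.2 servings → $0.55.
orange only: max(11/1, 8/2) = 11 servings → $8.25.
strawberries only: max(11/1, 8/2) = 11 servings → $14.30.
whole-barley bread + orange: intersection lies outside the first quadrant.
whole-barley bread + strawberries: the both-tight solution has a negative serving — not a feasible corner.
orange + strawberries (both tight): parallel constraints — no distinct corner.
The minimum over all feasible corners is $0.55.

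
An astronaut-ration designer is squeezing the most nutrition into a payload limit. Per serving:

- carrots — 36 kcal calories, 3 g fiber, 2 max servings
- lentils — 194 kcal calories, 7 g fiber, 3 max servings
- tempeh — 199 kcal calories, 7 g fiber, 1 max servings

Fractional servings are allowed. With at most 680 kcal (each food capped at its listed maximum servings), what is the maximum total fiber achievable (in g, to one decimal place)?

Fiber per kcal: carrots 0.08333, lentils 0.03608, tempeh 0.03518.
Take 2 servings of carrots: uses 72 kcal, +6.0 g fiber (running total 6.0 g).
Take 3 servings of lentils: uses 582 kcal, +21.0 g fiber (running total 27.0 g).
Take 0.1307 servings of tempeh: uses 26 kcal, +0.9 g fiber (running total 27.9 g).
Filling greedily by fiber-per-kcal is optimal for one linear limit, giving 27.9 g.

27.9 g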